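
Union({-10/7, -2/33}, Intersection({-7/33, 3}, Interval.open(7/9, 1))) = {-10/7, -2/33}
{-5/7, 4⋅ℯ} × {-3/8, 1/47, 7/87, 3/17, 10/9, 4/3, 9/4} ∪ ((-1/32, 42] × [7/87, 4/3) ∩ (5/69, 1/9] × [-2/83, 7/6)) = ((5/69, 1/9] × [7/87, 7/6)) ∪ ({-5/7, 4⋅ℯ} × {-3/8, 1/47, 7/87, 3/17, 10/9, 4/3, 9/4})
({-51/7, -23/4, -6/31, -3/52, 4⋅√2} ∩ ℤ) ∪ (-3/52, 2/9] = (-3/52, 2/9]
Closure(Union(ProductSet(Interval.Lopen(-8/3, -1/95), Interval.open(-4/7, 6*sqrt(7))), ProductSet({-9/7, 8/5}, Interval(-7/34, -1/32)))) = Union(ProductSet({-8/3, -1/95}, Interval(-4/7, 6*sqrt(7))), ProductSet({-9/7, 8/5}, Interval(-7/34, -1/32)), ProductSet(Interval(-8/3, -1/95), {-4/7, 6*sqrt(7)}), ProductSet(Interval.Lopen(-8/3, -1/95), Interval.open(-4/7, 6*sqrt(7))))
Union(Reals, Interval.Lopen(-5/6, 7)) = Interval(-oo, oo)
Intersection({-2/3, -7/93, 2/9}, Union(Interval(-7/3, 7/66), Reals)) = {-2/3, -7/93, 2/9}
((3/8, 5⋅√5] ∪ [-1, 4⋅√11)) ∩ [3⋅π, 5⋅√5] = [3⋅π, 5⋅√5]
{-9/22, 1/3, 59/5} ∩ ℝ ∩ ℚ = {-9/22, 1/3, 59/5}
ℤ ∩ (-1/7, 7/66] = {0}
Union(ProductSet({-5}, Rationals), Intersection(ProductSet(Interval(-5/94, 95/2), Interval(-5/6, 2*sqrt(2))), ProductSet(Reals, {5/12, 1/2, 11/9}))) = Union(ProductSet({-5}, Rationals), ProductSet(Interval(-5/94, 95/2), {5/12, 1/2, 11/9}))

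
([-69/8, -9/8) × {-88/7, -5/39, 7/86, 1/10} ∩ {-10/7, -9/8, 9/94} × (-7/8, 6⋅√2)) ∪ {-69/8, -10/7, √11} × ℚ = {-69/8, -10/7, √11} × ℚ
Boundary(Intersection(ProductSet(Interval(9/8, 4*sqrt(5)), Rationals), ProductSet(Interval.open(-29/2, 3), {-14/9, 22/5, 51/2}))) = ProductSet(Interval(9/8, 3), {-14/9, 22/5, 51/2})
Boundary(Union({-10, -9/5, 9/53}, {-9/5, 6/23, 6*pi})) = {-10, -9/5, 9/53, 6/23, 6*pi}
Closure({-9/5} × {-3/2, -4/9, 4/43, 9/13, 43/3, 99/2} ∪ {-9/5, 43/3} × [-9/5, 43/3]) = ({-9/5, 43/3} × [-9/5, 43/3]) ∪ ({-9/5} × {-3/2, -4/9, 4/43, 9/13, 43/3, 99/2})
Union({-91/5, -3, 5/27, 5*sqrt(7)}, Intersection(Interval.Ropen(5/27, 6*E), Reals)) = Union({-91/5, -3}, Interval.Ropen(5/27, 6*E))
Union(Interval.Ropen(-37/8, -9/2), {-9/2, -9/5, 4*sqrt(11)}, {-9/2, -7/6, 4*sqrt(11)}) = Union({-9/5, -7/6, 4*sqrt(11)}, Interval(-37/8, -9/2))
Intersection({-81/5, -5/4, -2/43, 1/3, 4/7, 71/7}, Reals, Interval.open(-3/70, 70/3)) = {1/3, 4/7, 71/7}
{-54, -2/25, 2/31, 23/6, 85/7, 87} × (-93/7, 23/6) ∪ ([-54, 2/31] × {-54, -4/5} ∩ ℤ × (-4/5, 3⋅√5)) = {-54, -2/25, 2/31, 23/6, 85/7, 87} × (-93/7, 23/6)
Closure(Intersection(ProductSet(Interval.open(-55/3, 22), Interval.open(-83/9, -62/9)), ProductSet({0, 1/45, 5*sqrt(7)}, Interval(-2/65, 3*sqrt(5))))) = EmptySet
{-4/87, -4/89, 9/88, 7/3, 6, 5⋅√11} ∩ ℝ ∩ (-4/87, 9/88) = {-4/89}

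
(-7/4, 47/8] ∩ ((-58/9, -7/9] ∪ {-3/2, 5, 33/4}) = (-7/4, -7/9] ∪ {5}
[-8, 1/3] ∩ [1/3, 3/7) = {1/3}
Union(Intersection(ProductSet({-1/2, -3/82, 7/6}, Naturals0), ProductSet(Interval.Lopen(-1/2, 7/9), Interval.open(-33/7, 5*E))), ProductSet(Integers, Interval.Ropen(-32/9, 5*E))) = Union(ProductSet({-3/82}, Range(0, 14, 1)), ProductSet(Integers, Interval.Ropen(-32/9, 5*E)))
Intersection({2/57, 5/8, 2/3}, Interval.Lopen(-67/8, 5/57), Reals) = {2/57}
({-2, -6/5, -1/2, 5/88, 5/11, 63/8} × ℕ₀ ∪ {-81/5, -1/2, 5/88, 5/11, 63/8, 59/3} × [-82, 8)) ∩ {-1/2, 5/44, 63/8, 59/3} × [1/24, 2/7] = {-1/2, 63/8, 59/3} × [1/24, 2/7]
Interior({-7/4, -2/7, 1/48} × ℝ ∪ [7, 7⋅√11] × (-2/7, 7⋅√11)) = (7, 7⋅√11) × (-2/7, 7⋅√11)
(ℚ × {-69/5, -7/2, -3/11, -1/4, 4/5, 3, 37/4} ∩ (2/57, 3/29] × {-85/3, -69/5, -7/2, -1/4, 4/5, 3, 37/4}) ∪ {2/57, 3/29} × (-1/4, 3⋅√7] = ({2/57, 3/29} × (-1/4, 3⋅√7]) ∪ ((ℚ ∩ (2/57, 3/29]) × {-69/5, -7/2, -1/4, 4/5, 3, 37/4})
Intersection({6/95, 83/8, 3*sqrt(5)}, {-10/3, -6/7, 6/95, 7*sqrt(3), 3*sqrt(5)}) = {6/95, 3*sqrt(5)}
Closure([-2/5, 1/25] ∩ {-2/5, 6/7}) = {-2/5}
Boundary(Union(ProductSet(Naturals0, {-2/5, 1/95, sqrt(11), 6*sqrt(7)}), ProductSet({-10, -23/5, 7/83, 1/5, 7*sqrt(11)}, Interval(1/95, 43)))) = Union(ProductSet({-10, -23/5, 7/83, 1/5, 7*sqrt(11)}, Interval(1/95, 43)), ProductSet(Naturals0, {-2/5, 1/95, sqrt(11), 6*sqrt(7)}))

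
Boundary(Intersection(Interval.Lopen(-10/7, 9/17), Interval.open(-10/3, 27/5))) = {-10/7, 9/17}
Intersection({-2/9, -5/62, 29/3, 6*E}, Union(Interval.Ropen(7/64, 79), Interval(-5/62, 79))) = {-5/62, 29/3, 6*E}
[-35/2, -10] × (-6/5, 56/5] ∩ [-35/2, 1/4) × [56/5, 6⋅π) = [-35/2, -10] × {56/5}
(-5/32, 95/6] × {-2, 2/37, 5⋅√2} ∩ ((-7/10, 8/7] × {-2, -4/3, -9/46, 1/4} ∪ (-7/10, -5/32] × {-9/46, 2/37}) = (-5/32, 8/7] × {-2}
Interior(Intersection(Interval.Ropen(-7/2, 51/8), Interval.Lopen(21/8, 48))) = Interval.open(21/8, 51/8)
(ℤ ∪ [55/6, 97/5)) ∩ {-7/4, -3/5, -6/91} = ∅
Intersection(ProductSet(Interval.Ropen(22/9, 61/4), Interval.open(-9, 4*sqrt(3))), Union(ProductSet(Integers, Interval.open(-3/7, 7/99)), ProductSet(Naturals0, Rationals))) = ProductSet(Range(3, 16, 1), Union(Intersection(Interval.open(-9, 4*sqrt(3)), Rationals), Interval(-3/7, 7/99)))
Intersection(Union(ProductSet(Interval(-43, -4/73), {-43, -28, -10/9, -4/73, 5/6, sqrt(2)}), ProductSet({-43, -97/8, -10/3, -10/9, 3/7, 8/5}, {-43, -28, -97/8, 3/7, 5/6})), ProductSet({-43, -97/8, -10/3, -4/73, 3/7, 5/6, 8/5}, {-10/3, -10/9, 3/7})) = Union(ProductSet({-43, -97/8, -10/3, -4/73}, {-10/9}), ProductSet({-43, -97/8, -10/3, 3/7, 8/5}, {3/7}))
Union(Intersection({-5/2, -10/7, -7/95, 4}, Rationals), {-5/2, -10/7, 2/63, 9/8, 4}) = {-5/2, -10/7, -7/95, 2/63, 9/8, 4}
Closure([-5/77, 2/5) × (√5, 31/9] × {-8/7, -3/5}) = (({-5/77, 2/5} × [√5, 31/9]) ∪ ([-5/77, 2/5] × {31/9, √5}) ∪ ([-5/77, 2/5) × (√5, 31/9])) × {-8/7, -3/5}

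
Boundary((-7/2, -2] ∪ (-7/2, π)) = {-7/2, π}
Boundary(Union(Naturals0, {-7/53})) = Union({-7/53}, Naturals0)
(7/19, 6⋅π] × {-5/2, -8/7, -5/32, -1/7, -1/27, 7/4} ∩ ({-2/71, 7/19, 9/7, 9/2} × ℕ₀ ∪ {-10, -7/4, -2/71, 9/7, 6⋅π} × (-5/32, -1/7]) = {9/7, 6⋅π} × {-1/7}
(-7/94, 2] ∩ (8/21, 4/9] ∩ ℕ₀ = ∅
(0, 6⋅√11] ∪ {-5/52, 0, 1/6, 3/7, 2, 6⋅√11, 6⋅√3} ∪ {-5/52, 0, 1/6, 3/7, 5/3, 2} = {-5/52} ∪ [0, 6⋅√11]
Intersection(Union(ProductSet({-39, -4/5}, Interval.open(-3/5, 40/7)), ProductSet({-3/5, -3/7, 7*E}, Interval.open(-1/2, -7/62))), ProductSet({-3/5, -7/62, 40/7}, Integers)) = EmptySet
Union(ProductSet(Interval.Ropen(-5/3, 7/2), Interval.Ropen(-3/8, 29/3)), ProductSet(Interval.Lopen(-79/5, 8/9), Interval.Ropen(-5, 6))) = Union(ProductSet(Interval.Lopen(-79/5, 8/9), Interval.Ropen(-5, 6)), ProductSet(Interval.Ropen(-5/3, 7/2), Interval.Ropen(-3/8, 29/3)))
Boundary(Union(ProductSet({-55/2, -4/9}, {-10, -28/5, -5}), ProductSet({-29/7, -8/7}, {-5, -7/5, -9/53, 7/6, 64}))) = Union(ProductSet({-55/2, -4/9}, {-10, -28/5, -5}), ProductSet({-29/7, -8/7}, {-5, -7/5, -9/53, 7/6, 64}))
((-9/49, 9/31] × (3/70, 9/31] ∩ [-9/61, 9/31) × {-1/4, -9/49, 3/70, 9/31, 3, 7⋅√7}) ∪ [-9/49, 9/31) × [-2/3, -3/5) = ([-9/61, 9/31) × {9/31}) ∪ ([-9/49, 9/31) × [-2/3, -3/5))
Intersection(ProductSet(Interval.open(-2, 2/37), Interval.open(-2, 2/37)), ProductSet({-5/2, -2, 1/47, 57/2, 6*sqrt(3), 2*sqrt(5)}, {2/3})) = EmptySet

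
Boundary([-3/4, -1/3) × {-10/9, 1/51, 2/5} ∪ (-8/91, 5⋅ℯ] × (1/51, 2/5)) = ([-3/4, -1/3] × {-10/9, 1/51, 2/5}) ∪ ({-8/91, 5⋅ℯ} × [1/51, 2/5]) ∪ ([-8/91, 5⋅ℯ] × {1/51, 2/5})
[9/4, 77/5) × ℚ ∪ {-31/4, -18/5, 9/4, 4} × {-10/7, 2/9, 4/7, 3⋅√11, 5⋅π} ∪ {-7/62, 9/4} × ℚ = (({-7/62} ∪ [9/4, 77/5)) × ℚ) ∪ ({-31/4, -18/5, 9/4, 4} × {-10/7, 2/9, 4/7, 3⋅√11, 5⋅π})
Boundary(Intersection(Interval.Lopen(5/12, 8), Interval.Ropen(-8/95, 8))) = {5/12, 8}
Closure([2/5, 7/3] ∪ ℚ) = ℚ ∪ (-∞, ∞)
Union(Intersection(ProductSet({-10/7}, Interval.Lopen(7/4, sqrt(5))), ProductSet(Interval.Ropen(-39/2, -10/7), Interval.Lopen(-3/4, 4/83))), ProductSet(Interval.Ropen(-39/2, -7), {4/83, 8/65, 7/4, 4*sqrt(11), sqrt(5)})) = ProductSet(Interval.Ropen(-39/2, -7), {4/83, 8/65, 7/4, 4*sqrt(11), sqrt(5)})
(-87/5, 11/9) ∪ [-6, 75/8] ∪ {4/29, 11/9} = (-87/5, 75/8]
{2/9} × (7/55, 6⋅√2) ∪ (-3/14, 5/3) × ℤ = ((-3/14, 5/3) × ℤ) ∪ ({2/9} × (7/55, 6⋅√2))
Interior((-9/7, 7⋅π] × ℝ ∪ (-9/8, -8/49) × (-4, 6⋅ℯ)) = (-9/7, 7⋅π) × ℝ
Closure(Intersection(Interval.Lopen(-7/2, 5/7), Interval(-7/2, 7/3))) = Interval(-7/2, 5/7)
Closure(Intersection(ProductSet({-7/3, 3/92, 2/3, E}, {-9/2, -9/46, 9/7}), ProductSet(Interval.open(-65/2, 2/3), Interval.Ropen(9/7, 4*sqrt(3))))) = ProductSet({-7/3, 3/92}, {9/7})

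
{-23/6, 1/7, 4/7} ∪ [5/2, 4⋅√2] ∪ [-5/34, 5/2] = {-23/6} ∪ [-5/34, 4⋅√2]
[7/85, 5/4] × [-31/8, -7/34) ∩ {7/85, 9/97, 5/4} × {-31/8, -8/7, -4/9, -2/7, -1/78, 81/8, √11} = {7/85, 9/97, 5/4} × {-31/8, -8/7, -4/9, -2/7}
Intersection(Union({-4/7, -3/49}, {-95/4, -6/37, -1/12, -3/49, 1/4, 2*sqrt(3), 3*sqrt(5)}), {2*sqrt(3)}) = {2*sqrt(3)}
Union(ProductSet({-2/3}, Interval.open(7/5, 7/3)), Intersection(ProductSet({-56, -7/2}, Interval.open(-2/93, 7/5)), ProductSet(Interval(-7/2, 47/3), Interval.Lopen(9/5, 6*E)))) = ProductSet({-2/3}, Interval.open(7/5, 7/3))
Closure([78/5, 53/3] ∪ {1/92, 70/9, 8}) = {1/92, 70/9, 8} ∪ [78/5, 53/3]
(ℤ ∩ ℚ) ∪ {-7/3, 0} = ℤ ∪ {-7/3}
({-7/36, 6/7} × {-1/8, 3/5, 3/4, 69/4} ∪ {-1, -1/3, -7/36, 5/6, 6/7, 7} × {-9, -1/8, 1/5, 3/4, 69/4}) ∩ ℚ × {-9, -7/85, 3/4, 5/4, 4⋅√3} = {-1, -1/3, -7/36, 5/6, 6/7, 7} × {-9, 3/4}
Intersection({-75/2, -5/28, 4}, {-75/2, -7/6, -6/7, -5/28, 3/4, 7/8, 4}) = {-75/2, -5/28, 4}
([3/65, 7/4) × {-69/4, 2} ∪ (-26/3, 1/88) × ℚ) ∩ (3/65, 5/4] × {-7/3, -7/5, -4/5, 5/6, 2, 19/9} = (3/65, 5/4] × {2}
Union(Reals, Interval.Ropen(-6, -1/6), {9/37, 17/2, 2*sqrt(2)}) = Interval(-oo, oo)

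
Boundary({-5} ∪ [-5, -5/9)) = {-5, -5/9}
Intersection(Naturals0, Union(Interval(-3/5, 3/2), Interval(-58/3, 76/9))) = Range(0, 9, 1)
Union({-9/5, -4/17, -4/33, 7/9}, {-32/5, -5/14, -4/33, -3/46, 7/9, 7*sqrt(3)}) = {-32/5, -9/5, -5/14, -4/17, -4/33, -3/46, 7/9, 7*sqrt(3)}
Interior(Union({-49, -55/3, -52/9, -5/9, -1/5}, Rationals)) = EmptySet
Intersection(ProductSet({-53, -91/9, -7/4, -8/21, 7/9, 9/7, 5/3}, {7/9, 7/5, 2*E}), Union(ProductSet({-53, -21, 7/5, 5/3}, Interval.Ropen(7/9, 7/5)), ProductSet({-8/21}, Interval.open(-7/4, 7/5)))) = ProductSet({-53, -8/21, 5/3}, {7/9})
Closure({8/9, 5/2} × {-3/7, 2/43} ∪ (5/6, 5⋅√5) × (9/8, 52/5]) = ({8/9, 5/2} × {-3/7, 2/43}) ∪ ({5/6, 5⋅√5} × [9/8, 52/5]) ∪ ([5/6, 5⋅√5] × {9/8, 52/5}) ∪ ((5/6, 5⋅√5) × (9/8, 52/5])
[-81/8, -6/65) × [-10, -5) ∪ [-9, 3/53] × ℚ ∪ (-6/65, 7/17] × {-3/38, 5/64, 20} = ([-9, 3/53] × ℚ) ∪ ((-6/65, 7/17] × {-3/38, 5/64, 20}) ∪ ([-81/8, -6/65) × [-10, -5))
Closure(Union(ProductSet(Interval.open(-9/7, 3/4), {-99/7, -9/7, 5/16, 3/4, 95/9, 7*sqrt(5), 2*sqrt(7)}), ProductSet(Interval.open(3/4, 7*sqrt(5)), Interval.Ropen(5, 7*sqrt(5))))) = Union(ProductSet({3/4, 7*sqrt(5)}, Interval(5, 7*sqrt(5))), ProductSet(Interval(-9/7, 3/4), {-99/7, -9/7, 5/16, 3/4, 95/9, 7*sqrt(5), 2*sqrt(7)}), ProductSet(Interval(3/4, 7*sqrt(5)), {5, 7*sqrt(5)}), ProductSet(Interval.open(3/4, 7*sqrt(5)), Interval.Ropen(5, 7*sqrt(5))))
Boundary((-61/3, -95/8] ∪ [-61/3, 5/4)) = {-61/3, 5/4}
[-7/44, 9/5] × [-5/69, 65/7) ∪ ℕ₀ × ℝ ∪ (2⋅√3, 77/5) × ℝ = ([-7/44, 9/5] × [-5/69, 65/7)) ∪ ((ℕ₀ ∪ (2⋅√3, 77/5)) × ℝ)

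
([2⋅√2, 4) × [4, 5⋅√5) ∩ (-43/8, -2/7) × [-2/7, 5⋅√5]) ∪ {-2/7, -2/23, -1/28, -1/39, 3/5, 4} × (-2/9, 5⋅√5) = {-2/7, -2/23, -1/28, -1/39, 3/5, 4} × (-2/9, 5⋅√5)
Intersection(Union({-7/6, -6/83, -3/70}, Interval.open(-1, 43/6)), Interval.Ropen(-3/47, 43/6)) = Interval.Ropen(-3/47, 43/6)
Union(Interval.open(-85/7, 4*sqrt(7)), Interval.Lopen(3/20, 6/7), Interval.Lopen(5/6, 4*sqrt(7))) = Interval.Lopen(-85/7, 4*sqrt(7))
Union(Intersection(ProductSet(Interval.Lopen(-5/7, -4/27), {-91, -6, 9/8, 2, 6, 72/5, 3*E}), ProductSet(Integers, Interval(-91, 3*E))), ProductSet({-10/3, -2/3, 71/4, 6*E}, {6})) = ProductSet({-10/3, -2/3, 71/4, 6*E}, {6})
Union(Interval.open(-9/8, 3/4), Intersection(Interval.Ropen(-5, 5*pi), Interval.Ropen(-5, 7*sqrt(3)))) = Interval.Ropen(-5, 7*sqrt(3))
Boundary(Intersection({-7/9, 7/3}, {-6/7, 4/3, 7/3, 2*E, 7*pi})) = {7/3}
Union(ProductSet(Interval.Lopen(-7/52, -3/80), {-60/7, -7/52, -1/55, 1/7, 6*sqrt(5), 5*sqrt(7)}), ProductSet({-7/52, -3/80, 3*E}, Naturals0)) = Union(ProductSet({-7/52, -3/80, 3*E}, Naturals0), ProductSet(Interval.Lopen(-7/52, -3/80), {-60/7, -7/52, -1/55, 1/7, 6*sqrt(5), 5*sqrt(7)}))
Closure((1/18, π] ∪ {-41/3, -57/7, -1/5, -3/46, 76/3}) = {-41/3, -57/7, -1/5, -3/46, 76/3} ∪ [1/18, π]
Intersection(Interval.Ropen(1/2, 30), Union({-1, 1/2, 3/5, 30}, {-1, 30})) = {1/2, 3/5}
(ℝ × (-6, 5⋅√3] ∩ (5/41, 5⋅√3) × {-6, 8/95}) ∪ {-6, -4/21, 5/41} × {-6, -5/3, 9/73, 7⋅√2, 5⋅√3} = ((5/41, 5⋅√3) × {8/95}) ∪ ({-6, -4/21, 5/41} × {-6, -5/3, 9/73, 7⋅√2, 5⋅√3})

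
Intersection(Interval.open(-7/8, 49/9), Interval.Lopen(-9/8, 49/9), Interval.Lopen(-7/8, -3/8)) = Interval.Lopen(-7/8, -3/8)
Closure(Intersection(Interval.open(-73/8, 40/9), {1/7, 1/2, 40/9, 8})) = {1/7, 1/2}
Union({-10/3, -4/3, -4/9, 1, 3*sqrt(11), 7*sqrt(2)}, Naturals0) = Union({-10/3, -4/3, -4/9, 3*sqrt(11), 7*sqrt(2)}, Naturals0)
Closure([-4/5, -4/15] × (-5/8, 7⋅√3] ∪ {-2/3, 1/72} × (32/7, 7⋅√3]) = ({1/72} × [32/7, 7⋅√3]) ∪ ({-2/3, 1/72} × (32/7, 7⋅√3]) ∪ ([-4/5, -4/15] × [-5/8, 7⋅√3])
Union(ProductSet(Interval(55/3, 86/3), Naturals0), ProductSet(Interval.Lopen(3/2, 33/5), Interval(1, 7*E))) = Union(ProductSet(Interval.Lopen(3/2, 33/5), Interval(1, 7*E)), ProductSet(Interval(55/3, 86/3), Naturals0))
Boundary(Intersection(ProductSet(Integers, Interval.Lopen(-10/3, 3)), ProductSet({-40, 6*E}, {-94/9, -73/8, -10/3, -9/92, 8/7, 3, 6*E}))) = ProductSet({-40}, {-9/92, 8/7, 3})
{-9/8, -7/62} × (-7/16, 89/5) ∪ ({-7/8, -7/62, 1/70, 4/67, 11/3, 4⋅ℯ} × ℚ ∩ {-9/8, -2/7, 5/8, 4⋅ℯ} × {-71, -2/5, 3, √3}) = ({4⋅ℯ} × {-71, -2/5, 3}) ∪ ({-9/8, -7/62} × (-7/16, 89/5))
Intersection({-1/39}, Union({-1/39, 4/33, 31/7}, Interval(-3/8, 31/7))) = {-1/39}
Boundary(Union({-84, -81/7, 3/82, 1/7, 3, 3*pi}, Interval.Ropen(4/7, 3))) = {-84, -81/7, 3/82, 1/7, 4/7, 3, 3*pi}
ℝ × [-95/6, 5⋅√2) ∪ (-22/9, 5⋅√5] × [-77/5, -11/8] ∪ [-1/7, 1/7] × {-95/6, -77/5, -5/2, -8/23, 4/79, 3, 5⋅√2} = (ℝ × [-95/6, 5⋅√2)) ∪ ([-1/7, 1/7] × {-95/6, -77/5, -5/2, -8/23, 4/79, 3, 5⋅√2})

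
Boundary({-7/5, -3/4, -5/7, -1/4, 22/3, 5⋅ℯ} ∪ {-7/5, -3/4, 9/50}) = {-7/5, -3/4, -5/7, -1/4, 9/50, 22/3, 5⋅ℯ}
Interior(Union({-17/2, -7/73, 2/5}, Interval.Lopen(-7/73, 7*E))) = Interval.open(-7/73, 7*E)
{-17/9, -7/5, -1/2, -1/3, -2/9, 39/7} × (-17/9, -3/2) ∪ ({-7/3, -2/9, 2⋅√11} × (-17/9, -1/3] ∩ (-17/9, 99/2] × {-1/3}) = ({-2/9, 2⋅√11} × {-1/3}) ∪ ({-17/9, -7/5, -1/2, -1/3, -2/9, 39/7} × (-17/9, -3/2))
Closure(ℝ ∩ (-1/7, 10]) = [-1/7, 10]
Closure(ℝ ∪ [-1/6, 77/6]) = (-∞, ∞)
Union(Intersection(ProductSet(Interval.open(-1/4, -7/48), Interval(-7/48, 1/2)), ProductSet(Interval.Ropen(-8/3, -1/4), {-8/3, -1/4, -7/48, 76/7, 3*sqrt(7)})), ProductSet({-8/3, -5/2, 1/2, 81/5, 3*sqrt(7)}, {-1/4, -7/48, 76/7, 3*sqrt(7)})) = ProductSet({-8/3, -5/2, 1/2, 81/5, 3*sqrt(7)}, {-1/4, -7/48, 76/7, 3*sqrt(7)})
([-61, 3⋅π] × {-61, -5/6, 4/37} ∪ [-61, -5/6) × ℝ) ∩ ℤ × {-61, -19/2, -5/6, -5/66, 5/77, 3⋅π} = ({-61, -60, …, 9} × {-61, -5/6}) ∪ ({-61, -60, …, -1} × {-61, -19/2, -5/6, -5/66, 5/77, 3⋅π})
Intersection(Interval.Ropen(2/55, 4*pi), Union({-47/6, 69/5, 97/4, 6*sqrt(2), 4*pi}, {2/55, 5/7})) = {2/55, 5/7, 6*sqrt(2)}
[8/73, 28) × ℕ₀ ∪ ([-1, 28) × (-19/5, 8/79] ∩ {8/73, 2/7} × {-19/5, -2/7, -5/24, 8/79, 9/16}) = ([8/73, 28) × ℕ₀) ∪ ({8/73, 2/7} × {-2/7, -5/24, 8/79})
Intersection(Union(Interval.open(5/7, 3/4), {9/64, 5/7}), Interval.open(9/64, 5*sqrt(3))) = Interval.Ropen(5/7, 3/4)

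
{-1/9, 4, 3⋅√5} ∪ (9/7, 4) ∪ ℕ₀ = {-1/9, 3⋅√5} ∪ ℕ₀ ∪ (9/7, 4]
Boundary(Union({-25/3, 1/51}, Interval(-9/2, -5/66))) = {-25/3, -9/2, -5/66, 1/51}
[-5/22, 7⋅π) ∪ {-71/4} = {-71/4} ∪ [-5/22, 7⋅π)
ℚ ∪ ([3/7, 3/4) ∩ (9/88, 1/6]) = ℚ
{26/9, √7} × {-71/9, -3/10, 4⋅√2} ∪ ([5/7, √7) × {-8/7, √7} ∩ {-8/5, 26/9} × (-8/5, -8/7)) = {26/9, √7} × {-71/9, -3/10, 4⋅√2}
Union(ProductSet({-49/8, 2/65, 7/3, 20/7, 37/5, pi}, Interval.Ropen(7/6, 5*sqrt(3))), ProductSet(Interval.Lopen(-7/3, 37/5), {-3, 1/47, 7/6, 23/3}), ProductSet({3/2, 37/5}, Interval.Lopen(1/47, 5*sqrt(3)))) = Union(ProductSet({3/2, 37/5}, Interval.Lopen(1/47, 5*sqrt(3))), ProductSet({-49/8, 2/65, 7/3, 20/7, 37/5, pi}, Interval.Ropen(7/6, 5*sqrt(3))), ProductSet(Interval.Lopen(-7/3, 37/5), {-3, 1/47, 7/6, 23/3}))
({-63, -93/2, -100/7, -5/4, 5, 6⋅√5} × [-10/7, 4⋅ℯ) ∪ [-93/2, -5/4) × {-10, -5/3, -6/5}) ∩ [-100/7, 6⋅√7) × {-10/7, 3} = {-100/7, -5/4, 5, 6⋅√5} × {-10/7, 3}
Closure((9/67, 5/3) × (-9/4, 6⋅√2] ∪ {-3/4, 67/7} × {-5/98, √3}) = ({-3/4, 67/7} × {-5/98, √3}) ∪ ({9/67, 5/3} × [-9/4, 6⋅√2]) ∪ ([9/67, 5/3] × {-9/4, 6⋅√2}) ∪ ((9/67, 5/3) × (-9/4, 6⋅√2])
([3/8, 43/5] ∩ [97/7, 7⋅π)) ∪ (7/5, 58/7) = (7/5, 58/7)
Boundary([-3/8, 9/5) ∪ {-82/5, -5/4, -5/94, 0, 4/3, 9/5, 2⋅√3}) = {-82/5, -5/4, -3/8, 9/5, 2⋅√3}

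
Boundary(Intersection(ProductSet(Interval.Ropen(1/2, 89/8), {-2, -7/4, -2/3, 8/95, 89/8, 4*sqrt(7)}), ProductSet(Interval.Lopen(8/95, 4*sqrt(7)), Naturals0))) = EmptySet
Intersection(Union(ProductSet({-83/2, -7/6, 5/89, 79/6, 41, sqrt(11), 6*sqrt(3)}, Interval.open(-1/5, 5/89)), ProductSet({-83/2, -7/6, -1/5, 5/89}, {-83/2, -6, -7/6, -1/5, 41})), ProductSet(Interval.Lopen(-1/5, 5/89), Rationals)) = ProductSet({5/89}, Union({-83/2, -6, -7/6, -1/5, 41}, Intersection(Interval.open(-1/5, 5/89), Rationals)))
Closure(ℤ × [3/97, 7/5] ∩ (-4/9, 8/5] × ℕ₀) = {0, 1} × {1}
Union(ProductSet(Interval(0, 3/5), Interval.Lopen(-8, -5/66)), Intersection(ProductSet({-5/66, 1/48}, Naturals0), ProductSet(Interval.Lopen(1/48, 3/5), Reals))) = ProductSet(Interval(0, 3/5), Interval.Lopen(-8, -5/66))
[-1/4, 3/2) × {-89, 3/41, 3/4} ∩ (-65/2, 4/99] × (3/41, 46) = [-1/4, 4/99] × {3/4}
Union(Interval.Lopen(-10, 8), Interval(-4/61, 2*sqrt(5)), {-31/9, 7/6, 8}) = Interval.Lopen(-10, 8)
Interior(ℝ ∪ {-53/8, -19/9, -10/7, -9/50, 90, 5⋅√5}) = ℝ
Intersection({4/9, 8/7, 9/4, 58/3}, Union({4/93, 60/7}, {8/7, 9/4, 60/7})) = {8/7, 9/4}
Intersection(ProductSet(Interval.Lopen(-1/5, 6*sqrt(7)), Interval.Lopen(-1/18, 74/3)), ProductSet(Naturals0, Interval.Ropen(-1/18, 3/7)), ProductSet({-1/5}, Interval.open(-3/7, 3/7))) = EmptySet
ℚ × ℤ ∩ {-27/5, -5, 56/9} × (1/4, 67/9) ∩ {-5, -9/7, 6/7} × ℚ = {-5} × {1, 2, …, 7}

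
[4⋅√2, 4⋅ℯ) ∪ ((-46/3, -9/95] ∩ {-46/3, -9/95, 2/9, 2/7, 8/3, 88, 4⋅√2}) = {-9/95} ∪ [4⋅√2, 4⋅ℯ)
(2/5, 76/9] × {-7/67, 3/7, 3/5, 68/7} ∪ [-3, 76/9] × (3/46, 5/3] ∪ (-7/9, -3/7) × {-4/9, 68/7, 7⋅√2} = ([-3, 76/9] × (3/46, 5/3]) ∪ ((2/5, 76/9] × {-7/67, 3/7, 3/5, 68/7}) ∪ ((-7/9, -3/7) × {-4/9, 68/7, 7⋅√2})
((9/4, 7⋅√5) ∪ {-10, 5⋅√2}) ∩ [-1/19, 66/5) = (9/4, 66/5)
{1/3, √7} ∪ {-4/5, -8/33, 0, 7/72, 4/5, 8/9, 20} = {-4/5, -8/33, 0, 7/72, 1/3, 4/5, 8/9, 20, √7}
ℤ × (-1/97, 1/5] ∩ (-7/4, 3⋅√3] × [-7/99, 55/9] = {-1, 0, …, 5} × (-1/97, 1/5]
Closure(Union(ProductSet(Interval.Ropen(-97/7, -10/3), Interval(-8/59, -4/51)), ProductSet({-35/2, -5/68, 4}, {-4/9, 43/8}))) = Union(ProductSet({-35/2, -5/68, 4}, {-4/9, 43/8}), ProductSet(Interval(-97/7, -10/3), Interval(-8/59, -4/51)))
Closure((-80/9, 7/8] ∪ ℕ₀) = [-80/9, 7/8] ∪ ℕ₀ ∪ (ℕ₀ \ (-80/9, 7/8))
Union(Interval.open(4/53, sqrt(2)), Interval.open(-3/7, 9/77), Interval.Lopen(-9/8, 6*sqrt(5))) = Interval.Lopen(-9/8, 6*sqrt(5))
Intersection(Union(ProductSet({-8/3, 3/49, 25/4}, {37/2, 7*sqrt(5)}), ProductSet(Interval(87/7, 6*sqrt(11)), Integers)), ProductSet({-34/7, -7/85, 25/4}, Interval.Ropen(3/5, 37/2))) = ProductSet({25/4}, {7*sqrt(5)})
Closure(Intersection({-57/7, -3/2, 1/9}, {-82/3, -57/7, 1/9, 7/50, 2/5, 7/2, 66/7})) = {-57/7, 1/9}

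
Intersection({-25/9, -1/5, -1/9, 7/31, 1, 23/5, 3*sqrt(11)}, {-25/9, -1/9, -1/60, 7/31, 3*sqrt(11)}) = {-25/9, -1/9, 7/31, 3*sqrt(11)}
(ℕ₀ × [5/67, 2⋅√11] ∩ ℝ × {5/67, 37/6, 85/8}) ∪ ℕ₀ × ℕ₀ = ℕ₀ × (ℕ₀ ∪ {5/67, 37/6})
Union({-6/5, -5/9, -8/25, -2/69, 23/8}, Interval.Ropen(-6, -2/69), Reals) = Interval(-oo, oo)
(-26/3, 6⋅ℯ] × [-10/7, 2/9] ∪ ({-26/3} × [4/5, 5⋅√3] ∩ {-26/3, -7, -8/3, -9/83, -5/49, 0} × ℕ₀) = ({-26/3} × {1, 2, …, 8}) ∪ ((-26/3, 6⋅ℯ] × [-10/7, 2/9])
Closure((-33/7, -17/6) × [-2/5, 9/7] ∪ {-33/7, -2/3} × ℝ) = ({-33/7, -2/3} × ℝ) ∪ ([-33/7, -17/6] × [-2/5, 9/7])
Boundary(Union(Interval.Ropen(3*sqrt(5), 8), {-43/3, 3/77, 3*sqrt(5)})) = {-43/3, 3/77, 8, 3*sqrt(5)}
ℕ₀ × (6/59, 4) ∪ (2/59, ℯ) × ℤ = ((2/59, ℯ) × ℤ) ∪ (ℕ₀ × (6/59, 4))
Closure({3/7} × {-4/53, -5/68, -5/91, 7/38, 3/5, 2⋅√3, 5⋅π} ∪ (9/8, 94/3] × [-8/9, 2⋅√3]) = ([9/8, 94/3] × [-8/9, 2⋅√3]) ∪ ({3/7} × {-4/53, -5/68, -5/91, 7/38, 3/5, 2⋅√3, 5⋅π})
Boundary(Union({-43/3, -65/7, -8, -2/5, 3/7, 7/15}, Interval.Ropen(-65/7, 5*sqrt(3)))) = {-43/3, -65/7, 5*sqrt(3)}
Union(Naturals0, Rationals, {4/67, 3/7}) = Rationals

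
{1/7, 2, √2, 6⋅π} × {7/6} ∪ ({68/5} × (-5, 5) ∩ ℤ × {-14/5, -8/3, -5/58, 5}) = {1/7, 2, √2, 6⋅π} × {7/6}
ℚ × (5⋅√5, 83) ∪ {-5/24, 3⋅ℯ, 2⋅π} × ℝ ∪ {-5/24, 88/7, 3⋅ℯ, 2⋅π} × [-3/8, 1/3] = ({-5/24, 3⋅ℯ, 2⋅π} × ℝ) ∪ (ℚ × (5⋅√5, 83)) ∪ ({-5/24, 88/7, 3⋅ℯ, 2⋅π} × [-3/8, 1/3])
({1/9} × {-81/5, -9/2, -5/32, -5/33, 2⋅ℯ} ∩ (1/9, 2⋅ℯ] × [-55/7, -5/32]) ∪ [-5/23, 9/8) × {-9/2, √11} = [-5/23, 9/8) × {-9/2, √11}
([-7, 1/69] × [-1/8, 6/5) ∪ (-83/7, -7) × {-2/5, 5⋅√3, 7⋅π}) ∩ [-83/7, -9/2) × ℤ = [-7, -9/2) × {0, 1}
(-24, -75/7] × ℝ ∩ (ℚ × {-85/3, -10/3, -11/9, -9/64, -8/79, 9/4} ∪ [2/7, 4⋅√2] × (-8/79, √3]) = (ℚ ∩ (-24, -75/7]) × {-85/3, -10/3, -11/9, -9/64, -8/79, 9/4}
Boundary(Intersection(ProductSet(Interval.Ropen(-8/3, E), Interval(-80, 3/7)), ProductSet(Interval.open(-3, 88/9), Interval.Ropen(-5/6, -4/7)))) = Union(ProductSet({-8/3, E}, Interval(-5/6, -4/7)), ProductSet(Interval(-8/3, E), {-5/6, -4/7}))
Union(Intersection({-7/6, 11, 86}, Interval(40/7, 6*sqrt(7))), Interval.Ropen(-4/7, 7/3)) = Union({11}, Interval.Ropen(-4/7, 7/3))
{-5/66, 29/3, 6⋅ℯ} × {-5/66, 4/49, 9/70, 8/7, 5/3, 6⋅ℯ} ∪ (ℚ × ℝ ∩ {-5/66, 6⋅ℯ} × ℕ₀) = ({-5/66} × ℕ₀) ∪ ({-5/66, 29/3, 6⋅ℯ} × {-5/66, 4/49, 9/70, 8/7, 5/3, 6⋅ℯ})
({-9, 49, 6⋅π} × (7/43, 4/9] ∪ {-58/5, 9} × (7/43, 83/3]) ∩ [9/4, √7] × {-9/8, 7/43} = ∅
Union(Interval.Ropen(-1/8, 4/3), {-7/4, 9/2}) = Union({-7/4, 9/2}, Interval.Ropen(-1/8, 4/3))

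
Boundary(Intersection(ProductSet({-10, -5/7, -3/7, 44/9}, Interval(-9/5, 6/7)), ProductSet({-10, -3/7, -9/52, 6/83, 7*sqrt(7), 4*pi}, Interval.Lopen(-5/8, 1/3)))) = ProductSet({-10, -3/7}, Interval(-5/8, 1/3))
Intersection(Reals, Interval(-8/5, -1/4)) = Interval(-8/5, -1/4)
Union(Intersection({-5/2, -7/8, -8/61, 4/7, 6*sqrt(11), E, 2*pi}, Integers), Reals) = Reals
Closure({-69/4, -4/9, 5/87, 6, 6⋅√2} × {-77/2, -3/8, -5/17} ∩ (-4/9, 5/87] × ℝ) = {5/87} × {-77/2, -3/8, -5/17}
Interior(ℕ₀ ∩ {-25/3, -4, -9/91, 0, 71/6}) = ∅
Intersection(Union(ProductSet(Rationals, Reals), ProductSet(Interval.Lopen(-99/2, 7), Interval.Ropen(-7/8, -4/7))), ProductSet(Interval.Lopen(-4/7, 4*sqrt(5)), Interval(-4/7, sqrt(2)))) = ProductSet(Intersection(Interval.Lopen(-4/7, 4*sqrt(5)), Rationals), Interval(-4/7, sqrt(2)))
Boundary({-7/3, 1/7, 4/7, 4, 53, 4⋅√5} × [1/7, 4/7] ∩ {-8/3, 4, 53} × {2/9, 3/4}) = {4, 53} × {2/9}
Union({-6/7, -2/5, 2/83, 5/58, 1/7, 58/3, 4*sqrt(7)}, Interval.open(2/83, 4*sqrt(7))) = Union({-6/7, -2/5, 58/3}, Interval(2/83, 4*sqrt(7)))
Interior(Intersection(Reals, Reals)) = Reals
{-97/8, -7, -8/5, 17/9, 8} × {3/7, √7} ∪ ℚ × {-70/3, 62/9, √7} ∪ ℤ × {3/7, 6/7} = (ℤ × {3/7, 6/7}) ∪ (ℚ × {-70/3, 62/9, √7}) ∪ ({-97/8, -7, -8/5, 17/9, 8} × {3/7, √7})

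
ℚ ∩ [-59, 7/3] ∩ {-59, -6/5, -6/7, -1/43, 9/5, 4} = {-59, -6/5, -6/7, -1/43, 9/5}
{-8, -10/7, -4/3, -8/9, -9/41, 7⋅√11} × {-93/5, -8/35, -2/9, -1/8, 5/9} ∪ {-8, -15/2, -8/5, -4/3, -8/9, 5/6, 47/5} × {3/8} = ({-8, -15/2, -8/5, -4/3, -8/9, 5/6, 47/5} × {3/8}) ∪ ({-8, -10/7, -4/3, -8/9, -9/41, 7⋅√11} × {-93/5, -8/35, -2/9, -1/8, 5/9})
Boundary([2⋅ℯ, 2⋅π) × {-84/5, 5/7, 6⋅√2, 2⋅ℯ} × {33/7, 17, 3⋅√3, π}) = [2⋅ℯ, 2⋅π] × {-84/5, 5/7, 6⋅√2, 2⋅ℯ} × {33/7, 17, 3⋅√3, π}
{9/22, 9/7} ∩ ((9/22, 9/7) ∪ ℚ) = {9/22, 9/7}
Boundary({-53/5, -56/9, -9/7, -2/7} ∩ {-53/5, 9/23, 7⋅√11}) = {-53/5}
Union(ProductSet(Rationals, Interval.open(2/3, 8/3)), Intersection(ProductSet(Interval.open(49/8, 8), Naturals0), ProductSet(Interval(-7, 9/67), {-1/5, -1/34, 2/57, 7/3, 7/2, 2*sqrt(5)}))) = ProductSet(Rationals, Interval.open(2/3, 8/3))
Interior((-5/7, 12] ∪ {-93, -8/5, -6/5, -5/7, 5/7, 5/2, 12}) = (-5/7, 12)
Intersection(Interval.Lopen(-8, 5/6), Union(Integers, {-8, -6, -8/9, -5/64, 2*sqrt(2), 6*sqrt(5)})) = Union({-8/9, -5/64}, Range(-7, 1, 1))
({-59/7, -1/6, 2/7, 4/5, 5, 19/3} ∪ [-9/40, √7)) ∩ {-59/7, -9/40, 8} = {-59/7, -9/40}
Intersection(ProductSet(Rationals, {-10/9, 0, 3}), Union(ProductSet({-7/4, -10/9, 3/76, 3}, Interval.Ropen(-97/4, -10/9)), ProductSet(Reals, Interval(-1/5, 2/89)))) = ProductSet(Rationals, {0})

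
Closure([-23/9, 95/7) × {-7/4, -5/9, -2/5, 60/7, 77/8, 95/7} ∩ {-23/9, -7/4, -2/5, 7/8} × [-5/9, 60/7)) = {-23/9, -7/4, -2/5, 7/8} × {-5/9, -2/5}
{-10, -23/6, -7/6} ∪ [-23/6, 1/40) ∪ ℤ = ℤ ∪ [-23/6, 1/40)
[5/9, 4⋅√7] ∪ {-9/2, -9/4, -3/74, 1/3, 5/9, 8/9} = {-9/2, -9/4, -3/74, 1/3} ∪ [5/9, 4⋅√7]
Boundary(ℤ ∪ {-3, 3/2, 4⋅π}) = ℤ ∪ {3/2, 4⋅π}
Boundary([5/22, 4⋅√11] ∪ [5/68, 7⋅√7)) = {5/68, 7⋅√7}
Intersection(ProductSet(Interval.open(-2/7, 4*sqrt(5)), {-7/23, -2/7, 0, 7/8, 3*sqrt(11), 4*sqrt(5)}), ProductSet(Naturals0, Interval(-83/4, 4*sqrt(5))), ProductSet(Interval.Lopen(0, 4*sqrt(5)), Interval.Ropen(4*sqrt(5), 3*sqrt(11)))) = ProductSet(Range(1, 9, 1), {4*sqrt(5)})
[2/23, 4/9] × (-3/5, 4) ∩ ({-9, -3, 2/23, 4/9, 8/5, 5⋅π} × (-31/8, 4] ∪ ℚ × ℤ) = ({2/23, 4/9} × (-3/5, 4)) ∪ ((ℚ ∩ [2/23, 4/9]) × {0, 1, 2, 3})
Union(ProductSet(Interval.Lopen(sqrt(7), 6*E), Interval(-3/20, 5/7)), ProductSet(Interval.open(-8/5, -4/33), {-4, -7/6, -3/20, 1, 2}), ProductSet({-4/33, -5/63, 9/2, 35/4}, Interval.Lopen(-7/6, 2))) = Union(ProductSet({-4/33, -5/63, 9/2, 35/4}, Interval.Lopen(-7/6, 2)), ProductSet(Interval.open(-8/5, -4/33), {-4, -7/6, -3/20, 1, 2}), ProductSet(Interval.Lopen(sqrt(7), 6*E), Interval(-3/20, 5/7)))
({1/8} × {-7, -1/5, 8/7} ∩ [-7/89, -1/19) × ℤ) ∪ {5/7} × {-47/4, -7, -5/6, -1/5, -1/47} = {5/7} × {-47/4, -7, -5/6, -1/5, -1/47}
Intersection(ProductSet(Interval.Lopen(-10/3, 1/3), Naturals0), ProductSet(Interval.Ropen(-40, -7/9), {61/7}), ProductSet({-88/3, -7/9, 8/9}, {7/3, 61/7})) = EmptySet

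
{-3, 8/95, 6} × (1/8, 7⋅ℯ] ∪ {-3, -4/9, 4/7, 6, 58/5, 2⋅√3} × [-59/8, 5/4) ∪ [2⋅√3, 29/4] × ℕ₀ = ([2⋅√3, 29/4] × ℕ₀) ∪ ({-3, 8/95, 6} × (1/8, 7⋅ℯ]) ∪ ({-3, -4/9, 4/7, 6, 58/5, 2⋅√3} × [-59/8, 5/4))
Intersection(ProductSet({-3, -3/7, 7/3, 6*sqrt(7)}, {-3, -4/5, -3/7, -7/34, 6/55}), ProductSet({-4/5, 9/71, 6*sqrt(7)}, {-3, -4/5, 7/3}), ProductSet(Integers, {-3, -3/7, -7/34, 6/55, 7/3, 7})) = EmptySet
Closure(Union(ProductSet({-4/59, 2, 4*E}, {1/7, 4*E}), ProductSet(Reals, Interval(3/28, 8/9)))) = Union(ProductSet({-4/59, 2, 4*E}, {1/7, 4*E}), ProductSet(Reals, Interval(3/28, 8/9)))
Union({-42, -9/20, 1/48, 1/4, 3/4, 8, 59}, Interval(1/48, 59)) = Union({-42, -9/20}, Interval(1/48, 59))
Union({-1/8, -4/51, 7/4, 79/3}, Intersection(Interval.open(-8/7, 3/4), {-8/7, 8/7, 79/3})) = {-1/8, -4/51, 7/4, 79/3}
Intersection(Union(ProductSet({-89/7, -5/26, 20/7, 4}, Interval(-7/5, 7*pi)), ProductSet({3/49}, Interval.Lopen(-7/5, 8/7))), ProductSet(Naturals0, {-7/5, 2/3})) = ProductSet({4}, {-7/5, 2/3})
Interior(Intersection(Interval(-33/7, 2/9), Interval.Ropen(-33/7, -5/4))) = Interval.open(-33/7, -5/4)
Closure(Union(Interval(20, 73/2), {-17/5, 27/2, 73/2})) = Union({-17/5, 27/2}, Interval(20, 73/2))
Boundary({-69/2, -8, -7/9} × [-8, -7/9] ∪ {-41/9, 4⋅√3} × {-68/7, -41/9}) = ({-69/2, -8, -7/9} × [-8, -7/9]) ∪ ({-41/9, 4⋅√3} × {-68/7, -41/9})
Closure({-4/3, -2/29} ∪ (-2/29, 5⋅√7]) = {-4/3} ∪ [-2/29, 5⋅√7]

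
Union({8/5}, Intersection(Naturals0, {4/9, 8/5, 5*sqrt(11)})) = {8/5}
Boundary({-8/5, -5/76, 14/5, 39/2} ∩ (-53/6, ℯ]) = {-8/5, -5/76}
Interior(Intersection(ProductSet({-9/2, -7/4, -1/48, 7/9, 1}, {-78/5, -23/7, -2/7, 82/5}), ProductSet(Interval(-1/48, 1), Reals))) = EmptySet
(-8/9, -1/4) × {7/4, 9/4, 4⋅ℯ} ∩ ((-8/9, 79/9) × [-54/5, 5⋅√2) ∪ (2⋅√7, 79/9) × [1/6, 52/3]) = (-8/9, -1/4) × {7/4, 9/4}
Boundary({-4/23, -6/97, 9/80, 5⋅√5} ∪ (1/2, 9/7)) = {-4/23, -6/97, 9/80, 1/2, 9/7, 5⋅√5}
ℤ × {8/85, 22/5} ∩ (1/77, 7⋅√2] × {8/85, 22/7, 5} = {1, 2, …, 9} × {8/85}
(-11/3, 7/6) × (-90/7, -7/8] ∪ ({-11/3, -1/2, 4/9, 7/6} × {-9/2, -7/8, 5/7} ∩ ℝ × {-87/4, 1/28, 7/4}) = (-11/3, 7/6) × (-90/7, -7/8]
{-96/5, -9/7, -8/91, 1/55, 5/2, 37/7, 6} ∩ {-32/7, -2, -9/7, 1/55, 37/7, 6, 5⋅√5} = {-9/7, 1/55, 37/7, 6}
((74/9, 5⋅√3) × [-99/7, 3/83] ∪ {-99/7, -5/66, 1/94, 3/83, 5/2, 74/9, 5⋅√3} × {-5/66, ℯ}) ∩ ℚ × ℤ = (ℚ ∩ (74/9, 5⋅√3)) × {-14, -13, …, 0}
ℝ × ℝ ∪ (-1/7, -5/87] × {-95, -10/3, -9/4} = ℝ × ℝ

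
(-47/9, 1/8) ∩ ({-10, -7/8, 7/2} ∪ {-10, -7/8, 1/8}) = {-7/8}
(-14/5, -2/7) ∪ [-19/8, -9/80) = (-14/5, -9/80)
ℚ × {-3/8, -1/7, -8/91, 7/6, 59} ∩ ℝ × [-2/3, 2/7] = ℚ × {-3/8, -1/7, -8/91}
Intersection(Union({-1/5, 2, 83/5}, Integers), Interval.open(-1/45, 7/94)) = Range(0, 1, 1)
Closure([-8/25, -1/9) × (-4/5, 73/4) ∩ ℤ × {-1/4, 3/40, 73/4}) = ∅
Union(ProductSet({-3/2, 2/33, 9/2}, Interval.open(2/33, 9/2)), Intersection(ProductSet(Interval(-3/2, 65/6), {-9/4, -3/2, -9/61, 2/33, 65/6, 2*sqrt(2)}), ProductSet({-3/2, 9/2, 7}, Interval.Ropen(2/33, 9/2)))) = Union(ProductSet({-3/2, 2/33, 9/2}, Interval.open(2/33, 9/2)), ProductSet({-3/2, 9/2, 7}, {2/33, 2*sqrt(2)}))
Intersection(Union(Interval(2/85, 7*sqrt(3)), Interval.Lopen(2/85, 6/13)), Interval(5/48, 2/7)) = Interval(5/48, 2/7)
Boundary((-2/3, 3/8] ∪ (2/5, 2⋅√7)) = {-2/3, 3/8, 2/5, 2⋅√7}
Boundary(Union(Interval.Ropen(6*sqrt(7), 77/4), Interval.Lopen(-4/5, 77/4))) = {-4/5, 77/4}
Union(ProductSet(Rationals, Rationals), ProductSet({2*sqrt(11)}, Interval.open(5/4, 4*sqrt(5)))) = Union(ProductSet({2*sqrt(11)}, Interval.open(5/4, 4*sqrt(5))), ProductSet(Rationals, Rationals))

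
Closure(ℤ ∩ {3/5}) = ∅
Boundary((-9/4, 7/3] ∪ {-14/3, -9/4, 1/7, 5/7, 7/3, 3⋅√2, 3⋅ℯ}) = {-14/3, -9/4, 7/3, 3⋅√2, 3⋅ℯ}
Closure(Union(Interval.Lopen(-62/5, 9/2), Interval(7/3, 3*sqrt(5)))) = Interval(-62/5, 3*sqrt(5))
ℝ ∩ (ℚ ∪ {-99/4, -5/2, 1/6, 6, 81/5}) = ℚ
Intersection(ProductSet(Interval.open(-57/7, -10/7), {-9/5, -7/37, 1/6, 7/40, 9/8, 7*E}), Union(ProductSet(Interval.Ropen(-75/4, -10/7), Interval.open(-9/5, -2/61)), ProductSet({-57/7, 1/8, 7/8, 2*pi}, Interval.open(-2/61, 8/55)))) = ProductSet(Interval.open(-57/7, -10/7), {-7/37})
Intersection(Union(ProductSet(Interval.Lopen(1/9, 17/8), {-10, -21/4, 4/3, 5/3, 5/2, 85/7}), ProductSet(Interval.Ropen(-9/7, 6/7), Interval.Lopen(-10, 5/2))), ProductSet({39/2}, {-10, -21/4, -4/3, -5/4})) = EmptySet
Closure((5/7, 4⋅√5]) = [5/7, 4⋅√5]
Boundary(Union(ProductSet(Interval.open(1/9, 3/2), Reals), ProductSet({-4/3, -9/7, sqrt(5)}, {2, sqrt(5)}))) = Union(ProductSet({1/9, 3/2}, Reals), ProductSet({-4/3, -9/7, sqrt(5)}, {2, sqrt(5)}))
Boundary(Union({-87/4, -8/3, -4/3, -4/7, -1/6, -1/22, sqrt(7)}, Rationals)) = Reals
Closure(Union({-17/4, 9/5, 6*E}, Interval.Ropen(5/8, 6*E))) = Union({-17/4}, Interval(5/8, 6*E))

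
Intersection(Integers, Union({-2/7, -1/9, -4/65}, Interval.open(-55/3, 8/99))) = Range(-18, 1, 1)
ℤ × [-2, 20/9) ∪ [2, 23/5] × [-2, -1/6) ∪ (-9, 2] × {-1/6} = (ℤ × [-2, 20/9)) ∪ ((-9, 2] × {-1/6}) ∪ ([2, 23/5] × [-2, -1/6))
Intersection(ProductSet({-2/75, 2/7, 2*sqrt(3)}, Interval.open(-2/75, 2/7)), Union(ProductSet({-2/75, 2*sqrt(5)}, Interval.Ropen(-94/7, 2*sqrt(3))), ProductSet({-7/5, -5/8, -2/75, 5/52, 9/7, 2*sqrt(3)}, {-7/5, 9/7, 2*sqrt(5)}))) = ProductSet({-2/75}, Interval.open(-2/75, 2/7))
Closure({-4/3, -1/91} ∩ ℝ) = {-4/3, -1/91}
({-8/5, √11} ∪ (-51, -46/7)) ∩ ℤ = {-50, -49, …, -7}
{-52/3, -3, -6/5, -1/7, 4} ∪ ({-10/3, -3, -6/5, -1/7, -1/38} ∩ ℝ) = {-52/3, -10/3, -3, -6/5, -1/7, -1/38, 4}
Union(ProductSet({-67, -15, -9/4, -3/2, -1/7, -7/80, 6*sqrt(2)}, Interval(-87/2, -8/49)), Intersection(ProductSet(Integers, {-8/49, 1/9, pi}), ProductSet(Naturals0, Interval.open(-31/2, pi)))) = Union(ProductSet({-67, -15, -9/4, -3/2, -1/7, -7/80, 6*sqrt(2)}, Interval(-87/2, -8/49)), ProductSet(Naturals0, {-8/49, 1/9}))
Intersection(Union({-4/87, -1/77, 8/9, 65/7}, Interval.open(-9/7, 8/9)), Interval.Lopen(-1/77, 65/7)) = Union({65/7}, Interval.Lopen(-1/77, 8/9))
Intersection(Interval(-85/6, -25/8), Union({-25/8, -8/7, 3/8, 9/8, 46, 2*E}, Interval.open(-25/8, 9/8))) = {-25/8}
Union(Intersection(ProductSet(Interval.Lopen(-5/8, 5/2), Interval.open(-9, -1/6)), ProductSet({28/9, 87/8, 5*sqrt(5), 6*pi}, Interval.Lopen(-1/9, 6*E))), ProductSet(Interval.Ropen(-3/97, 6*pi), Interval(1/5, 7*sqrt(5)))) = ProductSet(Interval.Ropen(-3/97, 6*pi), Interval(1/5, 7*sqrt(5)))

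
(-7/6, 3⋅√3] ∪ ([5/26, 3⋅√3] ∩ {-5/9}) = (-7/6, 3⋅√3]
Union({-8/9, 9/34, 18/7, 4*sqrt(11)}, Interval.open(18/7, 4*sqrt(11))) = Union({-8/9, 9/34}, Interval(18/7, 4*sqrt(11)))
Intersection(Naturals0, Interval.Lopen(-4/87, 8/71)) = Range(0, 1, 1)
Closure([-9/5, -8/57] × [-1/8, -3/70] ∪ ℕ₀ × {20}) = (ℕ₀ × {20}) ∪ ([-9/5, -8/57] × [-1/8, -3/70])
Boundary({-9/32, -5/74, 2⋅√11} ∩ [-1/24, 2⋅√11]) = {2⋅√11}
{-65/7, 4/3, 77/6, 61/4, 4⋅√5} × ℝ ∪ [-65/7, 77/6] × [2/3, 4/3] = ([-65/7, 77/6] × [2/3, 4/3]) ∪ ({-65/7, 4/3, 77/6, 61/4, 4⋅√5} × ℝ)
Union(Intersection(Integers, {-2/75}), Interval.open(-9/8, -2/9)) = Interval.open(-9/8, -2/9)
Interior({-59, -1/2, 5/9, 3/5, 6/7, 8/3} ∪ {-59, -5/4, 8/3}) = ∅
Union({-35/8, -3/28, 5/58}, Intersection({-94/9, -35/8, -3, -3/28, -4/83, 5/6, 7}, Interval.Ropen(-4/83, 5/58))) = {-35/8, -3/28, -4/83, 5/58}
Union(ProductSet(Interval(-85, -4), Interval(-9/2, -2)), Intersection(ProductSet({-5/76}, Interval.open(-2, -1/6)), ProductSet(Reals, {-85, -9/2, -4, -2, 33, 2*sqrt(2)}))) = ProductSet(Interval(-85, -4), Interval(-9/2, -2))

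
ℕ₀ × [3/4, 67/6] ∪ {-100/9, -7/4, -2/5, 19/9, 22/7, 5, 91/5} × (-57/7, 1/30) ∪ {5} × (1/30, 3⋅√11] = (ℕ₀ × [3/4, 67/6]) ∪ ({5} × (1/30, 3⋅√11]) ∪ ({-100/9, -7/4, -2/5, 19/9, 22/7, 5, 91/5} × (-57/7, 1/30))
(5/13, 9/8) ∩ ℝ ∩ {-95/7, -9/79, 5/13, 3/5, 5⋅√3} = {3/5}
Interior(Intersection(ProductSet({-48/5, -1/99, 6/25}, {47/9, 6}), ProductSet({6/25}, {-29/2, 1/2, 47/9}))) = EmptySet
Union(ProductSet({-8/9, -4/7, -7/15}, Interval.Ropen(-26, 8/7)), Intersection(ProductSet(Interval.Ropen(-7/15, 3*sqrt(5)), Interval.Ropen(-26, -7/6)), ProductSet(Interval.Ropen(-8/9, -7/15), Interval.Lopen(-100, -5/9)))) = ProductSet({-8/9, -4/7, -7/15}, Interval.Ropen(-26, 8/7))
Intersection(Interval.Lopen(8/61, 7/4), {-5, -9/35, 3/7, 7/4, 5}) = {3/7, 7/4}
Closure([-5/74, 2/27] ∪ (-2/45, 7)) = [-5/74, 7]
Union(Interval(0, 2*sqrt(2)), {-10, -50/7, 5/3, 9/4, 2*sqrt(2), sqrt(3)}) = Union({-10, -50/7}, Interval(0, 2*sqrt(2)))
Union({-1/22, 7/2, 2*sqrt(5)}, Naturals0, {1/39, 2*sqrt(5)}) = Union({-1/22, 1/39, 7/2, 2*sqrt(5)}, Naturals0)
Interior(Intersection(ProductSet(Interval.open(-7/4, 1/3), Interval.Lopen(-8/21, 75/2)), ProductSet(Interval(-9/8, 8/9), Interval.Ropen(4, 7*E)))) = ProductSet(Interval.open(-9/8, 1/3), Interval.open(4, 7*E))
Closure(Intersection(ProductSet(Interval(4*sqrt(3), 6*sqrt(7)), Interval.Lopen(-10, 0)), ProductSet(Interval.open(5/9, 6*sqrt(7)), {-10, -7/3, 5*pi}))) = ProductSet(Interval(4*sqrt(3), 6*sqrt(7)), {-7/3})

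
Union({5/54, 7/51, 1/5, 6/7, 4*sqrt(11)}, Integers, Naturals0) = Union({5/54, 7/51, 1/5, 6/7, 4*sqrt(11)}, Integers)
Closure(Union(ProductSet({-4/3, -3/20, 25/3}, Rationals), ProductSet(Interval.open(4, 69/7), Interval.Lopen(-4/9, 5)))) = Union(ProductSet({-4/3, -3/20}, Reals), ProductSet({4, 69/7}, Interval(-4/9, 5)), ProductSet({-4/3, -3/20, 25/3}, Union(Interval(-oo, -4/9), Interval(5, oo), Rationals)), ProductSet(Interval(4, 69/7), {-4/9, 5}), ProductSet(Interval.open(4, 69/7), Interval.Lopen(-4/9, 5)))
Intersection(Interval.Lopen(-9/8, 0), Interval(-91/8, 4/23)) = Interval.Lopen(-9/8, 0)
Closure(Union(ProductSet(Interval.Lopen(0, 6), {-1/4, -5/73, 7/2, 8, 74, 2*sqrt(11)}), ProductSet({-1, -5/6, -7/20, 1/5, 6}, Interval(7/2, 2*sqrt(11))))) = Union(ProductSet({-1, -5/6, -7/20, 1/5, 6}, Interval(7/2, 2*sqrt(11))), ProductSet(Interval(0, 6), {-1/4, -5/73, 7/2, 8, 74, 2*sqrt(11)}))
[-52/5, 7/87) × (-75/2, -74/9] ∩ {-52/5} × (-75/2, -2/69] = {-52/5} × (-75/2, -74/9]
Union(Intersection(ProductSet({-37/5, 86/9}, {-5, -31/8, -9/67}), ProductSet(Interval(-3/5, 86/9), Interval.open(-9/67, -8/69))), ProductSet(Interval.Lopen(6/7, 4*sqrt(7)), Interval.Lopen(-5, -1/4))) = ProductSet(Interval.Lopen(6/7, 4*sqrt(7)), Interval.Lopen(-5, -1/4))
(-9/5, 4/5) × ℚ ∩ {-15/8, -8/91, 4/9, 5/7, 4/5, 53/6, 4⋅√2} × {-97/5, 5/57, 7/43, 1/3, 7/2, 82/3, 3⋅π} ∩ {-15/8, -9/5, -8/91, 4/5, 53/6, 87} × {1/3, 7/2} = {-8/91} × {1/3, 7/2}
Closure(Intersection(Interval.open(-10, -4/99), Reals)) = Interval(-10, -4/99)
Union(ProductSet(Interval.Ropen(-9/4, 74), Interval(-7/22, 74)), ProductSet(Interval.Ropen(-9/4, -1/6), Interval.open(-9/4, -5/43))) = Union(ProductSet(Interval.Ropen(-9/4, -1/6), Interval.open(-9/4, -5/43)), ProductSet(Interval.Ropen(-9/4, 74), Interval(-7/22, 74)))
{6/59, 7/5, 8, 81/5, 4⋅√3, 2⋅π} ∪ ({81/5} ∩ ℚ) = {6/59, 7/5, 8, 81/5, 4⋅√3, 2⋅π}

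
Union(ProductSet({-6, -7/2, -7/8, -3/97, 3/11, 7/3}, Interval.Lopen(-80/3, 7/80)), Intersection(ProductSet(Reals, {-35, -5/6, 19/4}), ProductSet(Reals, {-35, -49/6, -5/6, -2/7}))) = Union(ProductSet({-6, -7/2, -7/8, -3/97, 3/11, 7/3}, Interval.Lopen(-80/3, 7/80)), ProductSet(Reals, {-35, -5/6}))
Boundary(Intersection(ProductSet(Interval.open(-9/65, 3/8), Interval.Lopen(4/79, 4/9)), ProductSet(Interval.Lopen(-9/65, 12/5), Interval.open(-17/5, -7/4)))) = EmptySet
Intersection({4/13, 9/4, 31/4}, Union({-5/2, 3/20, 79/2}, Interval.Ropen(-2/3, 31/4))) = {4/13, 9/4}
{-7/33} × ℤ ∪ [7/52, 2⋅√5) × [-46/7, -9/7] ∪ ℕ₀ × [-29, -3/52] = ({-7/33} × ℤ) ∪ (ℕ₀ × [-29, -3/52]) ∪ ([7/52, 2⋅√5) × [-46/7, -9/7])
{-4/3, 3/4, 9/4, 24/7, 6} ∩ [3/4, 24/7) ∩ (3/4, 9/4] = {9/4}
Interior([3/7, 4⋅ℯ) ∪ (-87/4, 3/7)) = (-87/4, 4⋅ℯ)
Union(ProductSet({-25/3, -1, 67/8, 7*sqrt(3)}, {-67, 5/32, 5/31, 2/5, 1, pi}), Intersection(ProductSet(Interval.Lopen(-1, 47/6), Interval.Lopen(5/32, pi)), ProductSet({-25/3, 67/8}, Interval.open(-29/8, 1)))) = ProductSet({-25/3, -1, 67/8, 7*sqrt(3)}, {-67, 5/32, 5/31, 2/5, 1, pi})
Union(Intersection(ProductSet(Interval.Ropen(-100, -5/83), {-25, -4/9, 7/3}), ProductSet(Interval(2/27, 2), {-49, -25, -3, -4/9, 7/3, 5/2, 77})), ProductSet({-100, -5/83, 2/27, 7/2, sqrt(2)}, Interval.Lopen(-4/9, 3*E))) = ProductSet({-100, -5/83, 2/27, 7/2, sqrt(2)}, Interval.Lopen(-4/9, 3*E))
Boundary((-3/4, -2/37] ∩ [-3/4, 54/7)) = {-3/4, -2/37}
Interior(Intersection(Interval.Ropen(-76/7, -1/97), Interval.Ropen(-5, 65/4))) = Interval.open(-5, -1/97)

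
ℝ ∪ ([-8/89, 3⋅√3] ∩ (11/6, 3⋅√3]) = (-∞, ∞)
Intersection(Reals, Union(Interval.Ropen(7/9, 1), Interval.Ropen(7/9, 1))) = Interval.Ropen(7/9, 1)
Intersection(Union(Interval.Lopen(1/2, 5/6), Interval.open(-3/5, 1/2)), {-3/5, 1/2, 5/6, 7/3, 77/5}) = {5/6}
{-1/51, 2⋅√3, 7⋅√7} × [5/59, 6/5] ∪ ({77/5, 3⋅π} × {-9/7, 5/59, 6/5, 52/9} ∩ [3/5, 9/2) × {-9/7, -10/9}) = {-1/51, 2⋅√3, 7⋅√7} × [5/59, 6/5]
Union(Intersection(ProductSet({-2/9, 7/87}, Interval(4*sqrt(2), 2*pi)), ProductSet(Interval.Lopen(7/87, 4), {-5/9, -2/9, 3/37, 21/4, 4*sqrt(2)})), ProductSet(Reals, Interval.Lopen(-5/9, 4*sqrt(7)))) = ProductSet(Reals, Interval.Lopen(-5/9, 4*sqrt(7)))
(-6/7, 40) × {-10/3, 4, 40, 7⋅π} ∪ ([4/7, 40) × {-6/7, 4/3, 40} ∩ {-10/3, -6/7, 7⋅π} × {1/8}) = (-6/7, 40) × {-10/3, 4, 40, 7⋅π}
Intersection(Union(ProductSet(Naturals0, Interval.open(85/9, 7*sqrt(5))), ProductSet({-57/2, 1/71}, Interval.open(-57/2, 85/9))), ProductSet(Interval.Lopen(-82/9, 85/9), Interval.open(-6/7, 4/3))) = ProductSet({1/71}, Interval.open(-6/7, 4/3))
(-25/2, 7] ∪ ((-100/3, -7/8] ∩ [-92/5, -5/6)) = [-92/5, 7]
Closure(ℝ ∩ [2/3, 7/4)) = [2/3, 7/4]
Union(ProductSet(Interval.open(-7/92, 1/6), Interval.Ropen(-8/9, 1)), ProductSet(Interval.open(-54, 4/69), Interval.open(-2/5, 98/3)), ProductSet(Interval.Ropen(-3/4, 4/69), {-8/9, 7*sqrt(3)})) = Union(ProductSet(Interval.open(-54, 4/69), Interval.open(-2/5, 98/3)), ProductSet(Interval.Ropen(-3/4, 4/69), {-8/9, 7*sqrt(3)}), ProductSet(Interval.open(-7/92, 1/6), Interval.Ropen(-8/9, 1)))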